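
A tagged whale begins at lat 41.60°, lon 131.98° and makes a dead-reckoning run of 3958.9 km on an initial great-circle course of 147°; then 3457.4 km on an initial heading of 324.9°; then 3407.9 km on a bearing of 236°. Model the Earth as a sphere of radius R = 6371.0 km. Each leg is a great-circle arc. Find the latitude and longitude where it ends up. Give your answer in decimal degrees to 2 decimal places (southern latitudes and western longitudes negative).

latitude 14.57°, longitude 103.77°

Apply the spherical direct solution leg by leg, carrying full precision between legs.
Leg 1: from (41.60°, 131.98°), δ = 3958.9/6371 = 0.621394 rad, θ = 147° → φ = 10.06°, λ = 150.77°.
Leg 2: from (10.06°, 150.77°), δ = 3457.4/6371 = 0.542678 rad, θ = 324.9° → φ = 34.45°, λ = 129.66°.
Leg 3: from (34.45°, 129.66°), δ = 3407.9/6371 = 0.534908 rad, θ = 236° → φ = 14.57°, λ = 103.77°.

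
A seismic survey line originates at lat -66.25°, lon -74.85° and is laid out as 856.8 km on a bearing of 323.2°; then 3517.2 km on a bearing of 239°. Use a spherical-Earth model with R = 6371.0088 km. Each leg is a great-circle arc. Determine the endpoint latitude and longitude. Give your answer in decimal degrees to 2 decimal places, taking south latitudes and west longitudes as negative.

Apply the spherical direct solution leg by leg, carrying full precision between legs.
Leg 1: from (-66.25°, -74.85°), δ = 856.8/6371.0088 = 0.134484 rad, θ = 323.2° → φ = -59.75°, λ = -84.02°.
Leg 2: from (-59.75°, -84.02°), δ = 3517.2/6371.0088 = 0.552063 rad, θ = 239° → φ = -60.64°, λ = -150.50°.

latitude -60.64°, longitude -150.50°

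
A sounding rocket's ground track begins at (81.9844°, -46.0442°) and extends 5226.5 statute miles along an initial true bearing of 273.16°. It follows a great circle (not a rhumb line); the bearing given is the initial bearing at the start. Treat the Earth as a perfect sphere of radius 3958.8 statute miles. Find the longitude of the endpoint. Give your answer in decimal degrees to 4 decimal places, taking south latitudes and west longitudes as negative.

longitude -137.1283°

The arc subtends δ = 5226.5/3958.8 = 1.320223 rad at the centre.
With φ₁ = 81.9844° = 1.430898 rad and θ = 273.16° = 4.767541 rad:
Destination latitude: φ₂ = arcsin( sin φ₁ cos δ + cos φ₁ sin δ cos θ ) = arcsin(0.252983) = 14.6541°.
Then Δλ = atan2(-0.134883, -0.002553) = -1.589718 rad, from sin θ sin δ cos φ₁ over cos δ − sin φ₁ sin φ₂.
λ₂ = λ₁ + Δλ = -137.1283°.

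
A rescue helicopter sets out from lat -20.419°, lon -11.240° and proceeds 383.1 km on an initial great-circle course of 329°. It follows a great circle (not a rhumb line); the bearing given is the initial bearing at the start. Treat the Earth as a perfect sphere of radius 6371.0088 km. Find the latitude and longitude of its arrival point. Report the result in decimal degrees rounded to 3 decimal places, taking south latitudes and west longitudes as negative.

δ = 383.1/6371.0088 = 0.060132 rad (3.4453°).
With φ₁ = -20.419° = -0.356379 rad and θ = 329° = 5.742133 rad:
Applying the spherical law of cosines for sides, sin φ₂ = sin φ₁ cos δ + cos φ₁ sin δ cos θ = -0.299977, so φ₂ = -17.456°.
Δλ = atan2( sin θ sin δ cos φ₁ , cos δ − sin φ₁ sin φ₂ ) = atan2(-0.029007, 0.893536) = -0.032451 rad = -1.859°.
λ₂ = -11.240° + -1.859° = -13.099°.

latitude -17.456°, longitude -13.099°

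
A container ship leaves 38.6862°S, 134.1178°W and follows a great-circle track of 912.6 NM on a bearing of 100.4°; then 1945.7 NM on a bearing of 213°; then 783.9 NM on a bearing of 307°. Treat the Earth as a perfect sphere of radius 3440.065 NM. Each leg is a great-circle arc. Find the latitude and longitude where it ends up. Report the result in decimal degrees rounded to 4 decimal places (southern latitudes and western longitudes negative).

latitude -53.1059°, longitude -170.9586°

Apply the spherical direct solution leg by leg, carrying full precision between legs.
Leg 1: from (-38.6862°, -134.1178°), δ = 912.6/3440.065 = 0.265286 rad, θ = 100.4° → φ = -39.8018°, λ = -114.5049°.
Leg 2: from (-39.8018°, -114.5049°), δ = 1945.7/3440.065 = 0.565600 rad, θ = 213° → φ = -62.3439°, λ = -153.4694°.
Leg 3: from (-62.3439°, -153.4694°), δ = 783.9/3440.065 = 0.227874 rad, θ = 307° → φ = -53.1059°, λ = -170.9586°.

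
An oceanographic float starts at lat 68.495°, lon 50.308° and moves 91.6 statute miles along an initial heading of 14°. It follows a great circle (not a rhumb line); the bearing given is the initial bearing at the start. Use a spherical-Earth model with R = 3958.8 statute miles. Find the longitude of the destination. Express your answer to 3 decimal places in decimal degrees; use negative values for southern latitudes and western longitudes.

Angular distance δ = d/R = 91.6 / 3958.8 = 0.023138 rad.
Converting: φ₁ = 1.195463 rad, θ = 0.244346 rad.
Destination latitude: φ₂ = arcsin( sin φ₁ cos δ + cos φ₁ sin δ cos θ ) = arcsin(0.938366) = 69.779°.
For the longitude increment, Δλ = atan2( sin θ sin δ cos φ₁, cos δ − sin φ₁ sin φ₂ ) = atan2(0.002052, 0.126690) = 0.928°.
Hence λ₂ = 50.308° + 0.928° = 51.236°.

longitude 51.236°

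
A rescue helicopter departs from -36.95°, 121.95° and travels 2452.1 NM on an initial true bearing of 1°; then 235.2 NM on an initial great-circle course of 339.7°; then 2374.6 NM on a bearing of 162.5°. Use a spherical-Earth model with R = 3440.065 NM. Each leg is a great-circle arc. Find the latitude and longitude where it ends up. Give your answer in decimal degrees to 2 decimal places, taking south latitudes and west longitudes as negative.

latitude -30.04°, longitude 134.01°

Apply the spherical direct solution leg by leg, carrying full precision between legs.
Leg 1: from (-36.95°, 121.95°), δ = 2452.1/3440.065 = 0.712806 rad, θ = 1° → φ = 3.89°, λ = 122.61°.
Leg 2: from (3.89°, 122.61°), δ = 235.2/3440.065 = 0.068371 rad, θ = 339.7° → φ = 7.56°, λ = 121.24°.
Leg 3: from (7.56°, 121.24°), δ = 2374.6/3440.065 = 0.690278 rad, θ = 162.5° → φ = -30.04°, λ = 134.01°.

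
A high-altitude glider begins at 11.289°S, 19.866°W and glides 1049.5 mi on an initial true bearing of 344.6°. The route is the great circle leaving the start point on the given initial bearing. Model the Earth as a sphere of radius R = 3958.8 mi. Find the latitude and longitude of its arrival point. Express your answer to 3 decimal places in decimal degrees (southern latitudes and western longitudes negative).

Central angle δ = d/R = 0.265106 rad.
Start latitude φ₁ = -0.197030 rad; initial bearing θ = 6.014405 rad.
sin φ₂ = sin φ₁ cos δ + cos φ₁ sin δ cos θ = (-0.195758)(0.965065) + (0.980652)(0.262011)(0.964095) = 0.058797
φ₂ = asin(0.058797) = 0.058831 rad = 3.371°.
Δλ = atan2( sin θ sin δ cos φ₁ , cos δ − sin φ₁ sin φ₂ ) = atan2(-0.068232, 0.976575) = -0.069756 rad = -3.997°.
λ₂ = λ₁ + Δλ = -23.863°.

latitude 3.371°, longitude -23.863°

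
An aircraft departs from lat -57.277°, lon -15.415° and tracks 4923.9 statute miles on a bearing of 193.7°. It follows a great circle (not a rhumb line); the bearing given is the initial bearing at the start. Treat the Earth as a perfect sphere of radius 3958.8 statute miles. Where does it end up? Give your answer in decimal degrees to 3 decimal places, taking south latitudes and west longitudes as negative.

latitude -50.139°, longitude -174.931°

The arc subtends δ = 4923.9/3958.8 = 1.243786 rad at the centre.
With φ₁ = -57.277° = -0.999672 rad and θ = 193.7° = 3.380703 rad:
Applying the spherical law of cosines for sides, sin φ₂ = sin φ₁ cos δ + cos φ₁ sin δ cos θ = -0.767601, so φ₂ = -50.139°.
For the longitude increment, Δλ = atan2( sin θ sin δ cos φ₁, cos δ − sin φ₁ sin φ₂ ) = atan2(-0.121245, -0.324565) = -159.516°.
λ₂ = λ₁ + Δλ = -174.931°.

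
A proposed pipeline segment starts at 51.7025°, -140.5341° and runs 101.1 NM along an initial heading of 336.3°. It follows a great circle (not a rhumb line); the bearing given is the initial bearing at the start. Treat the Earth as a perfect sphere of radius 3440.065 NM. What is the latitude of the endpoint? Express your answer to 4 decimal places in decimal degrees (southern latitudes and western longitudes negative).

δ = 101.1/3440.065 = 0.029389 rad (1.6839°).
Start latitude φ₁ = 0.902379 rad; initial bearing θ = 5.869542 rad.
Destination latitude: φ₂ = arcsin( sin φ₁ cos δ + cos φ₁ sin δ cos θ ) = arcsin(0.801140) = 53.2391°.
For the longitude increment, Δλ = atan2( sin θ sin δ cos φ₁, cos δ − sin φ₁ sin φ₂ ) = atan2(-0.007320, 0.370831) = -1.1308°.
Hence λ₂ = -140.5341° + -1.1308° = -141.6649°.

latitude 53.2391°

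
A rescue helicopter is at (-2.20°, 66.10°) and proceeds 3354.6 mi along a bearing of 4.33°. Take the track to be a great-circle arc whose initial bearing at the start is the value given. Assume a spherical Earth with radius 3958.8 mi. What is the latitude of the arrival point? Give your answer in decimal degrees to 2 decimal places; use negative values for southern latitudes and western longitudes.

latitude 46.17°

Central angle δ = d/R = 0.847378 rad.
With φ₁ = -2.20° = -0.038397 rad and θ = 4.33° = 0.075573 rad:
sin φ₂ = sin φ₁ cos δ + cos φ₁ sin δ cos θ = (-0.038388)(0.661951) + (0.999263)(0.749547)(0.997146) = 0.721446
φ₂ = asin(0.721446) = 0.805889 rad = 46.17°.
For the longitude increment, Δλ = atan2( sin θ sin δ cos φ₁, cos δ − sin φ₁ sin φ₂ ) = atan2(0.056550, 0.689645) = 4.69°.
Hence λ₂ = 66.10° + 4.69° = 70.79°.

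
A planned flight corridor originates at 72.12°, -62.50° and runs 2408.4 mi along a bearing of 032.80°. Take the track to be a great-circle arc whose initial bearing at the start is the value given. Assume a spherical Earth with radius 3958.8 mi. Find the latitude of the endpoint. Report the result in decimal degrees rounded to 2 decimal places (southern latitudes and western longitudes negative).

latitude 68.19°

δ = 2408.4/3958.8 = 0.608366 rad (34.8568°).
Start latitude φ₁ = 1.258731 rad; initial bearing θ = 0.572468 rad.
sin φ₂ = sin φ₁ cos δ + cos φ₁ sin δ cos θ = (0.951702)(0.820583) + (0.307024)(0.571528)(0.840567) = 0.928447
φ₂ = asin(0.928447) = 1.190209 rad = 68.19°.
For the longitude increment, Δλ = atan2( sin θ sin δ cos φ₁, cos δ − sin φ₁ sin φ₂ ) = atan2(0.095055, -0.063021) = 123.54°.
λ₂ = -62.50° + 123.54° = 61.04°.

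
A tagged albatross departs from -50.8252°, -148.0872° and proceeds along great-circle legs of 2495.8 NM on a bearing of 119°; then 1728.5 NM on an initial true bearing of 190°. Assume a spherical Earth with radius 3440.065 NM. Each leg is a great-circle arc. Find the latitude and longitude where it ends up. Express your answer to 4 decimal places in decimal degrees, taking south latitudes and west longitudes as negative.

Apply the spherical direct solution leg by leg, carrying full precision between legs.
Leg 1: from (-50.8252°, -148.0872°), δ = 2495.8/3440.065 = 0.725510 rad, θ = 119° → φ = -51.5538°, λ = -79.1273°.
Leg 2: from (-51.5538°, -79.1273°), δ = 1728.5/3440.065 = 0.502461 rad, θ = 190° → φ = -78.8962°, λ = -104.8632°.

latitude -78.8962°, longitude -104.8632°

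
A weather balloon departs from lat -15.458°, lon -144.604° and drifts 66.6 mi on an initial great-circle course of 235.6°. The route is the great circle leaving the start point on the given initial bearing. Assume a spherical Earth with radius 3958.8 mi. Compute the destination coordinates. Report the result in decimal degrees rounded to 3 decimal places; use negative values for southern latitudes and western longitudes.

latitude -16.001°, longitude -145.431°

Central angle δ = d/R = 0.016823 rad.
With φ₁ = -15.458° = -0.269793 rad and θ = 235.6° = 4.111996 rad:
Applying the spherical law of cosines for sides, sin φ₂ = sin φ₁ cos δ + cos φ₁ sin δ cos θ = -0.275655, so φ₂ = -16.001°.
Δλ = atan2( sin θ sin δ cos φ₁ , cos δ − sin φ₁ sin φ₂ ) = atan2(-0.013378, 0.926388) = -0.014440 rad = -0.827°.
λ₂ = -144.604° + -0.827° = -145.431°.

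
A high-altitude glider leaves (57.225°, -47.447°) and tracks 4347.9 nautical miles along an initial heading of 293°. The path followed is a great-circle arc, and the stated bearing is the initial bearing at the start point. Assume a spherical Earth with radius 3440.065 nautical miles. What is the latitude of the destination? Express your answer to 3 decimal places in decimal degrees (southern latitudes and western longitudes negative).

Angular distance δ = d/R = 4347.9 / 3440.065 = 1.263901 rad.
Start latitude φ₁ = 0.998765 rad; initial bearing θ = 5.113815 rad.
Applying the spherical law of cosines for sides, sin φ₂ = sin φ₁ cos δ + cos φ₁ sin δ cos θ = 0.455643, so φ₂ = 27.106°.
For the longitude increment, Δλ = atan2( sin θ sin δ cos φ₁, cos δ − sin φ₁ sin φ₂ ) = atan2(-0.475024, -0.081005) = -99.677°.
λ₂ = λ₁ + Δλ = -147.124°.

latitude 27.106°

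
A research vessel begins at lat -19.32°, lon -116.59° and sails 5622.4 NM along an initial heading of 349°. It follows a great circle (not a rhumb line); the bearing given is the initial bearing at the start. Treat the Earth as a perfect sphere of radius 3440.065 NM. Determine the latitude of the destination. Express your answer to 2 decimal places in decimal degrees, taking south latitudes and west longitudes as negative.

Angular distance δ = d/R = 5622.4 / 3440.065 = 1.634388 rad.
Converting: φ₁ = -0.337198 rad, θ = 6.091199 rad.
sin φ₂ = sin φ₁ cos δ + cos φ₁ sin δ cos θ = (-0.330844)(-0.063549) + (0.943686)(0.997979)(0.981627) = 0.945500
φ₂ = asin(0.945500) = 1.239126 rad = 71.00°.
For the longitude increment, Δλ = atan2( sin θ sin δ cos φ₁, cos δ − sin φ₁ sin φ₂ ) = atan2(-0.179700, 0.249264) = -35.79°.
λ₂ = λ₁ + Δλ = -152.38°.

latitude 71.00°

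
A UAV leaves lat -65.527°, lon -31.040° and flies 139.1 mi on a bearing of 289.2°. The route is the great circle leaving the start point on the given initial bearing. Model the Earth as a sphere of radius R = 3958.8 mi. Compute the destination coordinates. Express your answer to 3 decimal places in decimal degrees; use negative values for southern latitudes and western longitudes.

latitude -64.798°, longitude -35.508°

δ = 139.1/3958.8 = 0.035137 rad (2.0132°).
With φ₁ = -65.527° = -1.143662 rad and θ = 289.2° = 5.047492 rad:
Applying the spherical law of cosines for sides, sin φ₂ = sin φ₁ cos δ + cos φ₁ sin δ cos θ = -0.904809, so φ₂ = -64.798°.
Δλ = atan2( sin θ sin δ cos φ₁ , cos δ − sin φ₁ sin φ₂ ) = atan2(-0.013743, 0.175865) = -0.077989 rad = -4.468°.
Hence λ₂ = -31.040° + -4.468° = -35.508°.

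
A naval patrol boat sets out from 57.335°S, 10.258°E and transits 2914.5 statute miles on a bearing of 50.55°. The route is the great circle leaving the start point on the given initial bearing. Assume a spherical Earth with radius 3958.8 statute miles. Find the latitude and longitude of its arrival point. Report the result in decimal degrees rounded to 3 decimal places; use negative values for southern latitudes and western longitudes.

Angular distance δ = d/R = 2914.5 / 3958.8 = 0.736208 rad.
Converting: φ₁ = -1.000685 rad, θ = 0.882264 rad.
Destination latitude: φ₂ = arcsin( sin φ₁ cos δ + cos φ₁ sin δ cos θ ) = arcsin(-0.393540) = -23.175°.
Then Δλ = atan2(0.279851, 0.409723) = 0.599242 rad, from sin θ sin δ cos φ₁ over cos δ − sin φ₁ sin φ₂.
λ₂ = 10.258° + 34.334° = 44.592°.

latitude -23.175°, longitude 44.592°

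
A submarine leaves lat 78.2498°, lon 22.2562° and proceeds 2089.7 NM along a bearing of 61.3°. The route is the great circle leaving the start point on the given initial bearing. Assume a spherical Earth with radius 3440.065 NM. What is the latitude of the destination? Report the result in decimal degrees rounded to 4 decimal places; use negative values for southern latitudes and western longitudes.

Angular distance δ = d/R = 2089.7 / 3440.065 = 0.607459 rad.
Start latitude φ₁ = 1.365717 rad; initial bearing θ = 1.069887 rad.
Destination latitude: φ₂ = arcsin( sin φ₁ cos δ + cos φ₁ sin δ cos θ ) = arcsin(0.859714) = 59.2845°.
Then Δλ = atan2(0.101957, -0.020598) = 1.770139 rad, from sin θ sin δ cos φ₁ over cos δ − sin φ₁ sin φ₂.
λ₂ = 22.2562° + 101.4215° = 123.6777°.

latitude 59.2845°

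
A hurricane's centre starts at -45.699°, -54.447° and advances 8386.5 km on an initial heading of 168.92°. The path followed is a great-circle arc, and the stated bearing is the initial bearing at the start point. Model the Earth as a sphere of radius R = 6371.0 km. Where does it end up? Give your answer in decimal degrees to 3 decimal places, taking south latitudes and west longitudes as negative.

latitude -57.510°, longitude 105.295°

Angular distance δ = d/R = 8386.5 / 6371 = 1.316355 rad.
With φ₁ = -45.699° = -0.797598 rad and θ = 168.92° = 2.948210 rad:
Applying the spherical law of cosines for sides, sin φ₂ = sin φ₁ cos δ + cos φ₁ sin δ cos θ = -0.843482, so φ₂ = -57.510°.
Then Δλ = atan2(0.129902, -0.351959) = 2.788020 rad, from sin θ sin δ cos φ₁ over cos δ − sin φ₁ sin φ₂.
Hence λ₂ = -54.447° + 159.742° = 105.295°.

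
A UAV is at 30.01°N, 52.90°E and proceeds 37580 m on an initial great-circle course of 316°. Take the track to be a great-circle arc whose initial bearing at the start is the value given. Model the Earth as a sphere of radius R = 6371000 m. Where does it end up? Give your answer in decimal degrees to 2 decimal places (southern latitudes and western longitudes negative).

latitude 30.25°, longitude 52.63°

The arc subtends δ = 37580/6371000 = 0.005899 rad at the centre.
Converting: φ₁ = 0.523773 rad, θ = 5.515240 rad.
Destination latitude: φ₂ = arcsin( sin φ₁ cos δ + cos φ₁ sin δ cos θ ) = arcsin(0.503817) = 30.25°.
Then Δλ = atan2(-0.003548, 0.747998) = -0.004744 rad, from sin θ sin δ cos φ₁ over cos δ − sin φ₁ sin φ₂.
Hence λ₂ = 52.90° + -0.27° = 52.63°.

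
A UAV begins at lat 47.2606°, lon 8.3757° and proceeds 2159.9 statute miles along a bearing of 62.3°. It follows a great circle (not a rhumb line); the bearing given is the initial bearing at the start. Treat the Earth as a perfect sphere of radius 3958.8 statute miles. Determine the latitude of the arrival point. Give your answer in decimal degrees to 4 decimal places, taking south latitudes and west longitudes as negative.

The arc subtends δ = 2159.9/3958.8 = 0.545595 rad at the centre.
Converting: φ₁ = 0.824853 rad, θ = 1.087340 rad.
Applying the spherical law of cosines for sides, sin φ₂ = sin φ₁ cos δ + cos φ₁ sin δ cos θ = 0.791527, so φ₂ = 52.3284°.
For the longitude increment, Δλ = atan2( sin θ sin δ cos φ₁, cos δ − sin φ₁ sin φ₂ ) = atan2(0.311815, 0.273484) = 48.7470°.
λ₂ = 8.3757° + 48.7470° = 57.1227°.

latitude 52.3284°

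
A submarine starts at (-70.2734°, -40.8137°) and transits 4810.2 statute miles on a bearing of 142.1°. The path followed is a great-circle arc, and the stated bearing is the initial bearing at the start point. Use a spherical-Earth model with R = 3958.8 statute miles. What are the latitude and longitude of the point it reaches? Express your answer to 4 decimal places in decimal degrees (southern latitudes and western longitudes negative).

Central angle δ = d/R = 1.215065 rad.
With φ₁ = -70.2734° = -1.226502 rad and θ = 142.1° = 2.480113 rad:
sin φ₂ = sin φ₁ cos δ + cos φ₁ sin δ cos θ = (-0.941314)(0.348276) + (0.337532)(0.937392)(-0.789084) = -0.577503
φ₂ = asin(-0.577503) = -0.615667 rad = -35.2751°.
Δλ = atan2( sin θ sin δ cos φ₁ , cos δ − sin φ₁ sin φ₂ ) = atan2(0.194360, -0.195336) = 2.358699 rad = 135.1435°.
Hence λ₂ = -40.8137° + 135.1435° = 94.3298°.

latitude -35.2751°, longitude 94.3298°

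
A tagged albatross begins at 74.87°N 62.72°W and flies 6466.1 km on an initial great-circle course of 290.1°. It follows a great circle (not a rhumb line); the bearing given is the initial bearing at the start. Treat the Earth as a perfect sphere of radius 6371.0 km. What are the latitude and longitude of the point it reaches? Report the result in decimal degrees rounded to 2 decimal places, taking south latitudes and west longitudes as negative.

Central angle δ = d/R = 1.014927 rad.
Start latitude φ₁ = 1.306728 rad; initial bearing θ = 5.063200 rad.
sin φ₂ = sin φ₁ cos δ + cos φ₁ sin δ cos θ = (0.965336)(0.527682) + (0.261010)(0.849442)(0.343660) = 0.585584
φ₂ = asin(0.585584) = 0.625601 rad = 35.84°.
Δλ = atan2( sin θ sin δ cos φ₁ , cos δ − sin φ₁ sin φ₂ ) = atan2(-0.208209, -0.037604) = -1.749475 rad = -100.24°.
λ₂ = λ₁ + Δλ = -162.96°.

latitude 35.84°, longitude -162.96°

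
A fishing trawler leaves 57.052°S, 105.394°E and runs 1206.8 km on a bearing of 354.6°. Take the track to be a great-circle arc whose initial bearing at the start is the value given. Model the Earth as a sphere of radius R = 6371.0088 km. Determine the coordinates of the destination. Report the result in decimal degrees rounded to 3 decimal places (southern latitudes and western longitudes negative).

latitude -46.237°, longitude 103.926°

Central angle δ = d/R = 0.189421 rad.
With φ₁ = -57.052° = -0.995745 rad and θ = 354.6° = 6.188938 rad:
Applying the spherical law of cosines for sides, sin φ₂ = sin φ₁ cos δ + cos φ₁ sin δ cos θ = -0.722203, so φ₂ = -46.237°.
Then Δλ = atan2(-0.009637, 0.376067) = -0.025621 rad, from sin θ sin δ cos φ₁ over cos δ − sin φ₁ sin φ₂.
λ₂ = λ₁ + Δλ = 103.926°.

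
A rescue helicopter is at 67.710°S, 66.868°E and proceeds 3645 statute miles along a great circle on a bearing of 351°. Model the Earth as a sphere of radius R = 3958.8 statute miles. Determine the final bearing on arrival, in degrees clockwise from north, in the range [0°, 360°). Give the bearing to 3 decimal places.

δ = 3645/3958.8 = 0.920734 rad (52.7541°).
With φ₁ = -67.710° = -1.181762 rad and θ = 351° = 6.126106 rad:
sin φ₂ = sin φ₁ cos δ + cos φ₁ sin δ cos θ = (-0.925276)(0.605236) + (0.379295)(0.796046)(0.987688) = -0.261792
φ₂ = asin(-0.261792) = -0.264879 rad = -15.176°.
Δλ = atan2( sin θ sin δ cos φ₁ , cos δ − sin φ₁ sin φ₂ ) = atan2(-0.047233, 0.363006) = -0.129390 rad = -7.413°.
λ₂ = 66.868° + -7.413° = 59.455°.
The forward bearing on arrival equals the back-azimuth from the destination plus 180°.
Back-azimuth from P₂ (-15.176°, 59.455°) to P₁ (-67.710°, 66.868°), with Δλ' = λ₁ − λ₂ = 7.413°: atan2( sin Δλ' cos φ₁ , cos φ₂ sin φ₁ − sin φ₂ cos φ₁ cos Δλ' ) = 176.475°.
Final bearing = (176.475° + 180°) mod 360° = 356.475°.

final bearing 356.475°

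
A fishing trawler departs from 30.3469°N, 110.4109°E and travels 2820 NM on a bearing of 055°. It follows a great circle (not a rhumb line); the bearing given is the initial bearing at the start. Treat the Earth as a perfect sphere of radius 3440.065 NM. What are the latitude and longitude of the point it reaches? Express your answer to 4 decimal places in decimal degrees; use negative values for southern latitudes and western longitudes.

latitude 44.9587°, longitude 168.2110°

Central angle δ = d/R = 0.819752 rad.
Start latitude φ₁ = 0.529653 rad; initial bearing θ = 0.959931 rad.
sin φ₂ = sin φ₁ cos δ + cos φ₁ sin δ cos θ = (0.505234)(0.682403) + (0.862982)(0.730977)(0.573576) = 0.706596
φ₂ = asin(0.706596) = 0.784677 rad = 44.9587°.
Then Δλ = atan2(0.516737, 0.325406) = 1.008802 rad, from sin θ sin δ cos φ₁ over cos δ − sin φ₁ sin φ₂.
λ₂ = 110.4109° + 57.8001° = 168.2110°.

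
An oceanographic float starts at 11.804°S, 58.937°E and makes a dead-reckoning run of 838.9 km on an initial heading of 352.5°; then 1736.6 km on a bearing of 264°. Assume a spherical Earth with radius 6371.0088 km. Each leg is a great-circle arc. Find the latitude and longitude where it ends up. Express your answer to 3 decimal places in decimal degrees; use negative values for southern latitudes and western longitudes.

latitude -5.777°, longitude 42.341°

Apply the spherical direct solution leg by leg, carrying full precision between legs.
Leg 1: from (-11.804°, 58.937°), δ = 838.9/6371.0088 = 0.131675 rad, θ = 352.5° → φ = -4.323°, λ = 57.952°.
Leg 2: from (-4.323°, 57.952°), δ = 1736.6/6371.0088 = 0.272578 rad, θ = 264° → φ = -5.777°, λ = 42.341°.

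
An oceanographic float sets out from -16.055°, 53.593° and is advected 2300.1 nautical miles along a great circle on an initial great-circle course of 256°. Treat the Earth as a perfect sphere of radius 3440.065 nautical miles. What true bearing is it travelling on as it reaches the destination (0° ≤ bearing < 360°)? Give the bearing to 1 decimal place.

final bearing 269.3°

Angular distance δ = d/R = 2300.1 / 3440.065 = 0.668621 rad.
Converting: φ₁ = -0.280213 rad, θ = 4.468043 rad.
sin φ₂ = sin φ₁ cos δ + cos φ₁ sin δ cos θ = (-0.276560)(0.784677) + (0.960997)(0.619905)(-0.241922) = -0.361130
φ₂ = asin(-0.361130) = -0.369479 rad = -21.170°.
Then Δλ = atan2(-0.578031, 0.684803) = -0.701049 rad, from sin θ sin δ cos φ₁ over cos δ − sin φ₁ sin φ₂.
λ₂ = 53.593° + -40.167° = 13.426°.
The forward bearing on arrival equals the back-azimuth from the destination plus 180°.
Back-azimuth from P₂ (-21.2°, 13.4°) to P₁ (-16.1°, 53.6°), with Δλ' = λ₁ − λ₂ = 40.2°: atan2( sin Δλ' cos φ₁ , cos φ₂ sin φ₁ − sin φ₂ cos φ₁ cos Δλ' ) = 89.3°.
Final bearing = (89.3° + 180°) mod 360° = 269.3°.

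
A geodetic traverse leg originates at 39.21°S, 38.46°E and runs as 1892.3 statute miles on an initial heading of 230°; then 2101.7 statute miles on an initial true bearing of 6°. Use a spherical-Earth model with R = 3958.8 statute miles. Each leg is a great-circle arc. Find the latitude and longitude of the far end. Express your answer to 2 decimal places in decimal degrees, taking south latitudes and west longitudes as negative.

latitude -21.91°, longitude 6.61°

Apply the spherical direct solution leg by leg, carrying full precision between legs.
Leg 1: from (-39.21°, 38.46°), δ = 1892.3/3958.8 = 0.477998 rad, θ = 230° → φ = -52.22°, λ = 3.34°.
Leg 2: from (-52.22°, 3.34°), δ = 2101.7/3958.8 = 0.530893 rad, θ = 6° → φ = -21.91°, λ = 6.61°.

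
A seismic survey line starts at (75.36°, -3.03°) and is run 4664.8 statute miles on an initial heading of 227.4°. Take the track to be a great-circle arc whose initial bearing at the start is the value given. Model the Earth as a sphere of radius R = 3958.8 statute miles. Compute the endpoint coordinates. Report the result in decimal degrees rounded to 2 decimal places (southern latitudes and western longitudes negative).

latitude 12.24°, longitude -47.13°

δ = 4664.8/3958.8 = 1.178337 rad (67.5137°).
Converting: φ₁ = 1.315280 rad, θ = 3.968879 rad.
sin φ₂ = sin φ₁ cos δ + cos φ₁ sin δ cos θ = (0.967533)(0.382462) + (0.252745)(0.923971)(-0.676876) = 0.211974
φ₂ = asin(0.211974) = 0.213595 rad = 12.24°.
For the longitude increment, Δλ = atan2( sin θ sin δ cos φ₁, cos δ − sin φ₁ sin φ₂ ) = atan2(-0.171900, 0.177370) = -44.10°.
Hence λ₂ = -3.03° + -44.10° = -47.13°.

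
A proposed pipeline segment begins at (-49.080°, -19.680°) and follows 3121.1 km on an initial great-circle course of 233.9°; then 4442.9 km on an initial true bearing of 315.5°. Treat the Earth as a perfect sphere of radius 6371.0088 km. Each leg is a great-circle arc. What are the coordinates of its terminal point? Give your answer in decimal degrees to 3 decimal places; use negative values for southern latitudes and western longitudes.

Apply the spherical direct solution leg by leg, carrying full precision between legs.
Leg 1: from (-49.080°, -19.680°), δ = 3121.1/6371.0088 = 0.489891 rad, θ = 233.9° → φ = -58.032°, λ = -65.576°.
Leg 2: from (-58.032°, -65.576°), δ = 4442.9/6371.0088 = 0.697362 rad, θ = 315.5° → φ = -24.065°, λ = -95.112°.

latitude -24.065°, longitude -95.112°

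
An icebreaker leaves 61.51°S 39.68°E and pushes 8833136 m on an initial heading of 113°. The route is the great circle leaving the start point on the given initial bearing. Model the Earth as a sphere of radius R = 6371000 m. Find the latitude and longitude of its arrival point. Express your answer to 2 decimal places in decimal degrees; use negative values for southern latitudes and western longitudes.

latitude -20.14°, longitude 145.13°

The arc subtends δ = 8833136/6371000 = 1.386460 rad at the centre.
Start latitude φ₁ = -1.073552 rad; initial bearing θ = 1.972222 rad.
Applying the spherical law of cosines for sides, sin φ₂ = sin φ₁ cos δ + cos φ₁ sin δ cos θ = -0.344321, so φ₂ = -20.14°.
For the longitude increment, Δλ = atan2( sin θ sin δ cos φ₁, cos δ − sin φ₁ sin φ₂ ) = atan2(0.431647, -0.119329) = 105.45°.
Hence λ₂ = 39.68° + 105.45° = 145.13°.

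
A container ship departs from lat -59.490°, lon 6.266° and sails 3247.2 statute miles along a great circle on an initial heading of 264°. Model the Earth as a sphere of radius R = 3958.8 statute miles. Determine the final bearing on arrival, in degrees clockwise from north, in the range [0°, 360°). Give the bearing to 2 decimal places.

final bearing 319.63°

Central angle δ = d/R = 0.820249 rad.
With φ₁ = -59.490° = -1.038296 rad and θ = 264° = 4.607669 rad:
sin φ₂ = sin φ₁ cos δ + cos φ₁ sin δ cos θ = (-0.861541)(0.682039) + (0.507689)(0.731315)(-0.104528) = -0.626414
φ₂ = asin(-0.626414) = -0.676944 rad = -38.786°.
Then Δλ = atan2(-0.369247, 0.142358) = -1.202820 rad, from sin θ sin δ cos φ₁ over cos δ − sin φ₁ sin φ₂.
Hence λ₂ = 6.266° + -68.916° = -62.650°.
The forward bearing on arrival equals the back-azimuth from the destination plus 180°.
Back-azimuth from P₂ (-38.79°, -62.65°) to P₁ (-59.49°, 6.27°), with Δλ' = λ₁ − λ₂ = 68.92°: atan2( sin Δλ' cos φ₁ , cos φ₂ sin φ₁ − sin φ₂ cos φ₁ cos Δλ' ) = 139.63°.
Final bearing = (139.63° + 180°) mod 360° = 319.63°.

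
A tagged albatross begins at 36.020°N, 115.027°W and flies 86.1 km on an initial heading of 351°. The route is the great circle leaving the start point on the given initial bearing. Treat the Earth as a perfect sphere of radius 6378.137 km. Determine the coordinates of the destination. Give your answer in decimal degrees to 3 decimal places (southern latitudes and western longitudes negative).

Angular distance δ = d/R = 86.1 / 6378.137 = 0.013499 rad.
Converting: φ₁ = 0.628668 rad, θ = 6.126106 rad.
Destination latitude: φ₂ = arcsin( sin φ₁ cos δ + cos φ₁ sin δ cos θ ) = arcsin(0.598798) = 36.784°.
Then Δλ = atan2(-0.001708, 0.647775) = -0.002637 rad, from sin θ sin δ cos φ₁ over cos δ − sin φ₁ sin φ₂.
λ₂ = -115.027° + -0.151° = -115.178°.

latitude 36.784°, longitude -115.178°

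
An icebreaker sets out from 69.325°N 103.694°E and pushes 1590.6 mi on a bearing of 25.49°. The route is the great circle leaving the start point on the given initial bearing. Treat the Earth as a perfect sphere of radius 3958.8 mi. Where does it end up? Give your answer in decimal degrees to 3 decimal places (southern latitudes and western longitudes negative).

latitude 80.306°, longitude -164.497°

δ = 1590.6/3958.8 = 0.401788 rad (23.0208°).
Converting: φ₁ = 1.209950 rad, θ = 0.444884 rad.
Applying the spherical law of cosines for sides, sin φ₂ = sin φ₁ cos δ + cos φ₁ sin δ cos θ = 0.985722, so φ₂ = 80.306°.
Then Δλ = atan2(0.059420, -0.001877) = 1.602371 rad, from sin θ sin δ cos φ₁ over cos δ − sin φ₁ sin φ₂.
λ₂ = 103.694° + 91.809° = 195.503°, normalized to (−180°, 180°] → -164.497°.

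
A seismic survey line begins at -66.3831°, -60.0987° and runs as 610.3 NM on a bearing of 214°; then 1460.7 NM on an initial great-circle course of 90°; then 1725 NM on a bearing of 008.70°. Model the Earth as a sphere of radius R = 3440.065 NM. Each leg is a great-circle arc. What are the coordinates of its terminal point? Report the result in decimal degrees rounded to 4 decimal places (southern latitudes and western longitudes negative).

latitude -32.5179°, longitude -17.5363°

Apply the spherical direct solution leg by leg, carrying full precision between legs.
Leg 1: from (-66.3831°, -60.0987°), δ = 610.3/3440.065 = 0.177409 rad, θ = 214° → φ = -73.8378°, λ = -80.8634°.
Leg 2: from (-73.8378°, -80.8634°), δ = 1460.7/3440.065 = 0.424614 rad, θ = 90° → φ = -61.0669°, λ = -22.4830°.
Leg 3: from (-61.0669°, -22.4830°), δ = 1725/3440.065 = 0.501444 rad, θ = 8.7° → φ = -32.5179°, λ = -17.5363°.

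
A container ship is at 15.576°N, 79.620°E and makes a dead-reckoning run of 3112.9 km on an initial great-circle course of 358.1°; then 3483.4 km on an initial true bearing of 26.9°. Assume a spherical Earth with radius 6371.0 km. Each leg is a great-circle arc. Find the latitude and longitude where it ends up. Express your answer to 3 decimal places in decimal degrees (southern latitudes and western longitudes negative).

Apply the spherical direct solution leg by leg, carrying full precision between legs.
Leg 1: from (15.576°, 79.620°), δ = 3112.9/6371 = 0.488605 rad, θ = 358.1° → φ = 43.551°, λ = 78.390°.
Leg 2: from (43.551°, 78.390°), δ = 3483.4/6371 = 0.546759 rad, θ = 26.9° → φ = 67.608°, λ = 116.524°.

latitude 67.608°, longitude 116.524°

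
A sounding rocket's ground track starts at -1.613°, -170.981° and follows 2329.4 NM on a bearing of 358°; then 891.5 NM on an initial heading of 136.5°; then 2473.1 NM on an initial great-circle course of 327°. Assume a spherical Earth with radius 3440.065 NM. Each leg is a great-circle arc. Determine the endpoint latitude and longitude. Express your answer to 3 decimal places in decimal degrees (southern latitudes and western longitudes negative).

latitude 55.589°, longitude 159.352°

Apply the spherical direct solution leg by leg, carrying full precision between legs.
Leg 1: from (-1.613°, -170.981°), δ = 2329.4/3440.065 = 0.677138 rad, θ = 358° → φ = 37.157°, λ = -172.553°.
Leg 2: from (37.157°, -172.553°), δ = 891.5/3440.065 = 0.259152 rad, θ = 136.5° → φ = 25.829°, λ = -161.251°.
Leg 3: from (25.829°, -161.251°), δ = 2473.1/3440.065 = 0.718911 rad, θ = 327° → φ = 55.589°, λ = 159.352°.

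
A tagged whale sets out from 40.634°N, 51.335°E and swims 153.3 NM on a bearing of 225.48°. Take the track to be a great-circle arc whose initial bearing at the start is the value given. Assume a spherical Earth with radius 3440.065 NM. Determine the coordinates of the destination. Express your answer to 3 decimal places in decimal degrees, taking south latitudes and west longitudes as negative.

The arc subtends δ = 153.3/3440.065 = 0.044563 rad at the centre.
Start latitude φ₁ = 0.709197 rad; initial bearing θ = 3.935368 rad.
Destination latitude: φ₂ = arcsin( sin φ₁ cos δ + cos φ₁ sin δ cos θ ) = arcsin(0.626874) = 38.820°.
Δλ = atan2( sin θ sin δ cos φ₁ , cos δ − sin φ₁ sin φ₂ ) = atan2(-0.024105, 0.590771) = -0.040779 rad = -2.336°.
λ₂ = 51.335° + -2.336° = 48.999°.

latitude 38.820°, longitude 48.999°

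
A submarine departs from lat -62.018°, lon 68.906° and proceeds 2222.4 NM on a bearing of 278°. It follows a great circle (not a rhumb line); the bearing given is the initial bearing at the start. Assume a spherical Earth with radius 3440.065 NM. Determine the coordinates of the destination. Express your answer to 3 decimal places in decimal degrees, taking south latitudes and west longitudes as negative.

latitude -41.745°, longitude 15.868°

Angular distance δ = d/R = 2222.4 / 3440.065 = 0.646034 rad.
With φ₁ = -62.018° = -1.082418 rad and θ = 278° = 4.852015 rad:
Destination latitude: φ₂ = arcsin( sin φ₁ cos δ + cos φ₁ sin δ cos θ ) = arcsin(-0.665820) = -41.745°.
For the longitude increment, Δλ = atan2( sin θ sin δ cos φ₁, cos δ − sin φ₁ sin φ₂ ) = atan2(-0.279717, 0.210495) = -53.038°.
λ₂ = λ₁ + Δλ = 15.868°.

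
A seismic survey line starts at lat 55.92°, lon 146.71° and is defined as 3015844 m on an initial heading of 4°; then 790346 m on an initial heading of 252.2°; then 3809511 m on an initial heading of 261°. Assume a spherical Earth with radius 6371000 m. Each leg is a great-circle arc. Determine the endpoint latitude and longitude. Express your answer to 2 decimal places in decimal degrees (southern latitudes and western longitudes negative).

Apply the spherical direct solution leg by leg, carrying full precision between legs.
Leg 1: from (55.92°, 146.71°), δ = 3015844/6371000 = 0.473371 rad, θ = 4° → φ = 82.75°, λ = 161.31°.
Leg 2: from (82.75°, 161.31°), δ = 790346/6371000 = 0.124054 rad, θ = 252.2° → φ = 78.41°, λ = 125.40°.
Leg 3: from (78.41°, 125.40°), δ = 3809511/6371000 = 0.597946 rad, θ = 261° → φ = 52.37°, λ = 59.81°.

latitude 52.37°, longitude 59.81°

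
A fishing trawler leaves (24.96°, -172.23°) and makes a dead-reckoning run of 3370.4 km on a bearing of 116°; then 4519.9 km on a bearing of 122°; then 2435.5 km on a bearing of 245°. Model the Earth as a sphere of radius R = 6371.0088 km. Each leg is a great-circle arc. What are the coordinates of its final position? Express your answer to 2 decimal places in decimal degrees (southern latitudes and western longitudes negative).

Apply the spherical direct solution leg by leg, carrying full precision between legs.
Leg 1: from (24.96°, -172.23°), δ = 3370.4/6371.0088 = 0.529021 rad, θ = 116° → φ = 9.42°, λ = -144.85°.
Leg 2: from (9.42°, -144.85°), δ = 4519.9/6371.0088 = 0.709448 rad, θ = 122° → φ = -12.49°, λ = -110.39°.
Leg 3: from (-12.49°, -110.39°), δ = 2435.5/6371.0088 = 0.382279 rad, θ = 245° → φ = -20.77°, λ = -131.59°.

latitude -20.77°, longitude -131.59°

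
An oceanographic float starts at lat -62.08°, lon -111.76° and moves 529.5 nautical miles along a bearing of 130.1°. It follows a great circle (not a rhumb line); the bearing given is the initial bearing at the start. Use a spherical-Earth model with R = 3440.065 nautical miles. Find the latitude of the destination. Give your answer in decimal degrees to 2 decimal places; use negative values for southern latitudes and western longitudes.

latitude -66.84°

δ = 529.5/3440.065 = 0.153922 rad (8.8191°).
Start latitude φ₁ = -1.083500 rad; initial bearing θ = 2.270673 rad.
Applying the spherical law of cosines for sides, sin φ₂ = sin φ₁ cos δ + cos φ₁ sin δ cos θ = -0.919396, so φ₂ = -66.84°.
Then Δλ = atan2(0.054912, 0.175797) = 0.302757 rad, from sin θ sin δ cos φ₁ over cos δ − sin φ₁ sin φ₂.
Hence λ₂ = -111.76° + 17.35° = -94.41°.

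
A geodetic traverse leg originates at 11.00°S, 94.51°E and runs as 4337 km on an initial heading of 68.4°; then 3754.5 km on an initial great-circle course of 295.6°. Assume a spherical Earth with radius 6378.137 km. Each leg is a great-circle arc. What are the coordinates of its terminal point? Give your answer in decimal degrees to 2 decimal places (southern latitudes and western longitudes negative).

latitude 17.74°, longitude 98.70°

Apply the spherical direct solution leg by leg, carrying full precision between legs.
Leg 1: from (-11.00°, 94.51°), δ = 4337/6378.137 = 0.679979 rad, θ = 68.4° → φ = 4.52°, λ = 130.42°.
Leg 2: from (4.52°, 130.42°), δ = 3754.5/6378.137 = 0.588652 rad, θ = 295.6° → φ = 17.74°, λ = 98.70°.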